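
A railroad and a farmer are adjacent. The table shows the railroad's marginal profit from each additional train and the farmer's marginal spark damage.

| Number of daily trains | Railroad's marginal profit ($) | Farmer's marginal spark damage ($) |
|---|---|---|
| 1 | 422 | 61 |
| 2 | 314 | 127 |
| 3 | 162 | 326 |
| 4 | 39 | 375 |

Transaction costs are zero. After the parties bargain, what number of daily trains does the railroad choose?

2

Bargaining reaches the level where marginal profit last exceeds marginal spark damage.
That holds through level 2 (314 ≥ 127) but not at 3 (162 < 326).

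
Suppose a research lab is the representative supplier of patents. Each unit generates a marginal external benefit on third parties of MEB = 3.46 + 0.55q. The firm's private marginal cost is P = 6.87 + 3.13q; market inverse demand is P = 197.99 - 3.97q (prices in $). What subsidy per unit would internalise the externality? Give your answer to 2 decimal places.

subsidy = $19.80 per unit

Social marginal cost = private MC − MEB = 3.41 + 2.58q.
Set SMC = demand: 3.41 + 2.58q = 197.99 - 3.97q → q* = 29.7069.
The Pigouvian subsidy equals MEB at q*: 3.46 + 0.55×29.7069 = 19.7988.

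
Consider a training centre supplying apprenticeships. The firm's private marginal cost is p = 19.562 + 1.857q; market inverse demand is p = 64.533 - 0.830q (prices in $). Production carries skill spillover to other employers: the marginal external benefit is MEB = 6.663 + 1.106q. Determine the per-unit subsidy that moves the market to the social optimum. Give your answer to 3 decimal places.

Social marginal cost = private MC − MEB = 12.899 + 0.751q.
Set SMC = demand: 12.899 + 0.751q = 64.533 - 0.830q → q* = 32.6591.
The Pigouvian subsidy equals MEB at q*: 6.663 + 1.106×32.6591 = 42.7840.

subsidy = $42.784 per unit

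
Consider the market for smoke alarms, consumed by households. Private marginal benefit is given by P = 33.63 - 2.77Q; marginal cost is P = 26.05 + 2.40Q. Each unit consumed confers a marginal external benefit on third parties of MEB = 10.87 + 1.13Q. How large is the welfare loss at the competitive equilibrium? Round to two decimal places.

DWL = 19.42

Market equilibrium (private): 26.05 + 2.40Q = 33.63 - 2.77Q → Q_m = 1.4662.
Social marginal benefit = demand + MEB = 44.50 - 1.64Q.
Set SMB = MC: 44.50 - 1.64Q = 26.05 + 2.40Q → Q* = 4.5668.
Height of the DWL triangle at Q_m is SMB(Q_m) − MC(Q_m) = MEB(Q_m) = 12.5268.
DWL = ½ × 3.1006 × 12.5268 = 19.4203.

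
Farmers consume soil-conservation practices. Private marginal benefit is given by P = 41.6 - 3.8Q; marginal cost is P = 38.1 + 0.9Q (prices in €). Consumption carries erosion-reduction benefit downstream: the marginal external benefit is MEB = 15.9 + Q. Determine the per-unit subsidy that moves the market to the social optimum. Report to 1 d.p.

Social marginal benefit = demand + MEB = 57.5 - 2.8Q.
Set SMB = MC: 57.5 - 2.8Q = 38.1 + 0.9Q → Q* = 5.2432.
The Pigouvian subsidy equals MEB at Q*: 15.9 + 1.0×5.2432 = 21.1432.

subsidy = €21.1 per unit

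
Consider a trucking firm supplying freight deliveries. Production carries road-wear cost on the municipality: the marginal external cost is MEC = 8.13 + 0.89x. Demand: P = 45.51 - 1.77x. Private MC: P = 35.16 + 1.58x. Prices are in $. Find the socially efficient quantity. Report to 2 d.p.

x* = 0.52

Social marginal cost = private MC + MEC = 43.29 + 2.47x.
Set SMC = demand: 43.29 + 2.47x = 45.51 - 1.77x → x* = 0.5236.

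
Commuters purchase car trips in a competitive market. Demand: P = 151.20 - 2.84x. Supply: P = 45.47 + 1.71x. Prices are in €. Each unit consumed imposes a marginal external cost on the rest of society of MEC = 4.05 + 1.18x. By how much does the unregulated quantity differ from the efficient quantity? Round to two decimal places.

5.49 units

Market equilibrium (private): 45.47 + 1.71x = 151.20 - 2.84x → x_m = 23.2374.
Social marginal benefit = demand − MEC = 147.15 - 4.02x.
Set SMB = MC: 147.15 - 4.02x = 45.47 + 1.71x → x* = 17.7452.
Gap = |23.2374 − 17.7452| = 5.4922.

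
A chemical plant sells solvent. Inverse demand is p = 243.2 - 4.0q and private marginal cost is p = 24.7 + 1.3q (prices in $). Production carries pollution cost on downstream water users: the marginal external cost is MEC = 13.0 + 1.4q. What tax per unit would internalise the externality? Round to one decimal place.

tax = $55.9 per unit

Social marginal cost = private MC + MEC = 37.7 + 2.7q.
Set SMC = demand: 37.7 + 2.7q = 243.2 - 4.0q → q* = 30.6716.
The Pigouvian tax equals MEC at q*: 13.0 + 1.4×30.6716 = 55.9402.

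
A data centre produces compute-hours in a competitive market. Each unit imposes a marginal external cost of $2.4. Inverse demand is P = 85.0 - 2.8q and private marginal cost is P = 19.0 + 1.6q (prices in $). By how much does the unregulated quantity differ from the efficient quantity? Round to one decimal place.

0.5 units

Market equilibrium (private): 19.0 + 1.6q = 85.0 - 2.8q → q_m = 15.0000.
Social marginal cost = private MC + MEC = 21.4 + 1.6q.
Set SMC = demand: 21.4 + 1.6q = 85.0 - 2.8q → q* = 14.4545.
Gap = |15.0000 − 14.4545| = 0.5455.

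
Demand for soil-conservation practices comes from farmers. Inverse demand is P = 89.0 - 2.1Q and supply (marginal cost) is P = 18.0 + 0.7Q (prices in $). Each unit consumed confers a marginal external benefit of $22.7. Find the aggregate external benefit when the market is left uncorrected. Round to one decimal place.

$575.6

Market equilibrium (private): 18.0 + 0.7Q = 89.0 - 2.1Q → Q_m = 25.3571.
Total external benefit = MEB × Q_m = 22.7 × 25.3571 = 575.6062.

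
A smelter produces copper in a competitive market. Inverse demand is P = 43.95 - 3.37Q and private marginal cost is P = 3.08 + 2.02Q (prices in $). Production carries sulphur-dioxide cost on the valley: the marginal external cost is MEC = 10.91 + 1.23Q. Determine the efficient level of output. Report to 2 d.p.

Social marginal cost = private MC + MEC = 13.99 + 3.25Q.
Set SMC = demand: 13.99 + 3.25Q = 43.95 - 3.37Q → Q* = 4.5257.

Q* = 4.53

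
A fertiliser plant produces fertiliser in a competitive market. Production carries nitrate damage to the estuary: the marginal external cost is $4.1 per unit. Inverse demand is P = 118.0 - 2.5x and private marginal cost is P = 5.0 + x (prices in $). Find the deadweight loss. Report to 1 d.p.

Market equilibrium (private): 5.0 + x = 118.0 - 2.5x → x_m = 32.2857.
Social marginal cost = private MC + MEC = 9.1 + x.
Set SMC = demand: 9.1 + x = 118.0 - 2.5x → x* = 31.1143.
Between x* and x_m the wedge SMC − demand runs linearly from 0 to MEC(x_m), so the loss is a triangle.
DWL = ½ × 1.1714 × 4.1000 = 2.4014.

DWL = $2.4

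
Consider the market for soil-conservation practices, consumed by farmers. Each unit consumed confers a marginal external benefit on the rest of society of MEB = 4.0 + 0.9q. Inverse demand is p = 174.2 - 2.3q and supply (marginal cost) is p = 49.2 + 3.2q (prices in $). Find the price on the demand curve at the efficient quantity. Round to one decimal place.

Social marginal benefit = demand + MEB = 178.2 - 1.4q.
Set SMB = MC: 178.2 - 1.4q = 49.2 + 3.2q → q* = 28.0435.
Consumer price on the demand curve at q*: 174.2 − 2.3×28.0435 = 109.7000.

P = $109.7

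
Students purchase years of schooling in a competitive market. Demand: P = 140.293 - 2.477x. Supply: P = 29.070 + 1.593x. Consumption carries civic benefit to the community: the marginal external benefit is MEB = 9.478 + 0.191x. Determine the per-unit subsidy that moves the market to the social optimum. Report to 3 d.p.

Social marginal benefit = demand + MEB = 149.771 - 2.286x.
Set SMB = MC: 149.771 - 2.286x = 29.070 + 1.593x → x* = 31.1165.
The Pigouvian subsidy equals MEB at x*: 9.478 + 0.191×31.1165 = 15.4213.

subsidy = 15.421 per unit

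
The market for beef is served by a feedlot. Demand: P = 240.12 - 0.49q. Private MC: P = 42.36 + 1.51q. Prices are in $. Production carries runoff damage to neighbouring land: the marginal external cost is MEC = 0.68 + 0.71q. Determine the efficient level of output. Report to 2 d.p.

Social marginal cost = private MC + MEC = 43.04 + 2.22q.
Set SMC = demand: 43.04 + 2.22q = 240.12 - 0.49q → q* = 72.7232.

q* = 72.72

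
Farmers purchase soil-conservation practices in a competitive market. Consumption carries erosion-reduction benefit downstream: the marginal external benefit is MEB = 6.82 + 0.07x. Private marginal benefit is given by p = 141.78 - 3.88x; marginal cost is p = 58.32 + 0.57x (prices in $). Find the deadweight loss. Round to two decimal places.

Market equilibrium (private): 58.32 + 0.57x = 141.78 - 3.88x → x_m = 18.7551.
Social marginal benefit = demand + MEB = 148.60 - 3.81x.
Set SMB = MC: 148.60 - 3.81x = 58.32 + 0.57x → x* = 20.6119.
Height of the DWL triangle at x_m is SMB(x_m) − MC(x_m) = MEB(x_m) = 8.1329.
DWL = ½ × 1.8568 × 8.1329 = 7.5506.

DWL = $7.55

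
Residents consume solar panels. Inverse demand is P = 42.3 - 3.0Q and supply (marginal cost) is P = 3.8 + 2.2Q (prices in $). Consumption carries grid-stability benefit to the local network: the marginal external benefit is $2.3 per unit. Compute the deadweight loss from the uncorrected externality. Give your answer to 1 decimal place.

DWL = $0.5

Market equilibrium (private): 3.8 + 2.2Q = 42.3 - 3.0Q → Q_m = 7.4038.
Social marginal benefit = demand + MEB = 44.6 - 3.0Q.
Set SMB = MC: 44.6 - 3.0Q = 3.8 + 2.2Q → Q* = 7.8462.
Between Q* and Q_m the wedge SMB − MC runs linearly from 0 to MEB(Q_m), so the loss is a triangle.
DWL = ½ × 0.4424 × 2.3000 = 0.5088.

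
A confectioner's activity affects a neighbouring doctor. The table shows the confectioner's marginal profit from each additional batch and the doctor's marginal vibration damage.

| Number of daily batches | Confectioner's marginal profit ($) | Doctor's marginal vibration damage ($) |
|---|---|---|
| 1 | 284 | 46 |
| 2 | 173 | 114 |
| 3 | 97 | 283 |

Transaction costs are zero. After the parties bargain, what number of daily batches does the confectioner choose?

2

Bargaining reaches the level where marginal profit last exceeds marginal vibration damage.
That holds through level 2 (173 ≥ 114) but not at 3 (97 < 283).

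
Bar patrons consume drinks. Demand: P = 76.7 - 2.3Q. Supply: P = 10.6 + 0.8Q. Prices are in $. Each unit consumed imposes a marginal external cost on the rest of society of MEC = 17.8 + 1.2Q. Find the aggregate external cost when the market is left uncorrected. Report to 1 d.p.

$652.3

Market equilibrium (private): 10.6 + 0.8Q = 76.7 - 2.3Q → Q_m = 21.3226.
Total external cost = ∫₀^{Q_m} (17.8 + 1.2Q) dQ = 17.8×21.3226 + ½×1.2×21.3226² = 652.3342.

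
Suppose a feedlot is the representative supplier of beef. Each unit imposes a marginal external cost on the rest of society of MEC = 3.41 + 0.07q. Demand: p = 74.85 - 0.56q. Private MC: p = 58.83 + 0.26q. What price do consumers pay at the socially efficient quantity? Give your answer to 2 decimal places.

P = 66.92

Social marginal cost = private MC + MEC = 62.24 + 0.33q.
Set SMC = demand: 62.24 + 0.33q = 74.85 - 0.56q → q* = 14.1685.
Consumer price on the demand curve at q*: 74.85 − 0.56×14.1685 = 66.9156.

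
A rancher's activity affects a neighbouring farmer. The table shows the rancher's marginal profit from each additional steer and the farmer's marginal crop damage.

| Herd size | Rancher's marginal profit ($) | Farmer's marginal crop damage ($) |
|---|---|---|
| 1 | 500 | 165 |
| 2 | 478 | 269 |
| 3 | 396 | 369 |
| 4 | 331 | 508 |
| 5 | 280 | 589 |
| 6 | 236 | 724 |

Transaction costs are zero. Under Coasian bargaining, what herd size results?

3

Bargaining reaches the level where marginal profit last exceeds marginal crop damage.
That holds through level 3 (396 ≥ 369) but not at 4 (331 < 508).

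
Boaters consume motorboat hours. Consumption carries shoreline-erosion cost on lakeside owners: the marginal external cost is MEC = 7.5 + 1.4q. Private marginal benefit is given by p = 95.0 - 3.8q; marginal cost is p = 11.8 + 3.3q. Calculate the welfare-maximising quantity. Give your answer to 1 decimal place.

Social marginal benefit = demand − MEC = 87.5 - 5.2q.
Set SMB = MC: 87.5 - 5.2q = 11.8 + 3.3q → q* = 8.9059.

q* = 8.9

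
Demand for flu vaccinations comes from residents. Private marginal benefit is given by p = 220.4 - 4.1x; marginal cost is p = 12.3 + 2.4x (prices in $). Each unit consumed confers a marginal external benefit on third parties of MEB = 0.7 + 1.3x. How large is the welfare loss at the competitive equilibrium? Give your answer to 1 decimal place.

Market equilibrium (private): 12.3 + 2.4x = 220.4 - 4.1x → x_m = 32.0154.
Social marginal benefit = demand + MEB = 221.1 - 2.8x.
Set SMB = MC: 221.1 - 2.8x = 12.3 + 2.4x → x* = 40.1538.
Between x* and x_m the wedge SMB − MC runs linearly from 0 to MEB(x_m), so the loss is a triangle.
DWL = ½ × 8.1384 × 42.3200 = 172.2085.

DWL = $172.2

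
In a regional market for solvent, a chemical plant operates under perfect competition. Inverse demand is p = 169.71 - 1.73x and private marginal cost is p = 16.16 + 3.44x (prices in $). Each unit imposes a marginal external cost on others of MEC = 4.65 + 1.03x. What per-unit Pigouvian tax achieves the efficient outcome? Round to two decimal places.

tax = $29.39 per unit

Social marginal cost = private MC + MEC = 20.81 + 4.47x.
Set SMC = demand: 20.81 + 4.47x = 169.71 - 1.73x → x* = 24.0161.
The Pigouvian tax equals MEC at x*: 4.65 + 1.03×24.0161 = 29.3866.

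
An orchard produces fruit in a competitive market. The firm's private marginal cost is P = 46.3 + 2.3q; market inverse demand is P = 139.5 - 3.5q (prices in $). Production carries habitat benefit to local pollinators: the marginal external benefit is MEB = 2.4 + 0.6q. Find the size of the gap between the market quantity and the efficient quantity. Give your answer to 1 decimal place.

2.3 units

Market equilibrium (private): 46.3 + 2.3q = 139.5 - 3.5q → q_m = 16.0690.
Social marginal cost = private MC − MEB = 43.9 + 1.7q.
Set SMC = demand: 43.9 + 1.7q = 139.5 - 3.5q → q* = 18.3846.
Gap = |16.0690 − 18.3846| = 2.3156.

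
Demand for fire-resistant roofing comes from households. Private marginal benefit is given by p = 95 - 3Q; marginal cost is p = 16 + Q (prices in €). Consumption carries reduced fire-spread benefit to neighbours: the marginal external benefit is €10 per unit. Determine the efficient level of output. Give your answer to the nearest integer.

Q* = 22

Social marginal benefit = demand + MEB = 105 - 3Q.
Set SMB = MC: 105 - 3Q = 16 + Q → Q* = 22.2500.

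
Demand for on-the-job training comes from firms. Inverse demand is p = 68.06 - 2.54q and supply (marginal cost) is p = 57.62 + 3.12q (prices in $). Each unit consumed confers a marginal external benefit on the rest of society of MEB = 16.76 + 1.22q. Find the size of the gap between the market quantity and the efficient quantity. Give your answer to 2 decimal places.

Market equilibrium (private): 57.62 + 3.12q = 68.06 - 2.54q → q_m = 1.8445.
Social marginal benefit = demand + MEB = 84.82 - 1.32q.
Set SMB = MC: 84.82 - 1.32q = 57.62 + 3.12q → q* = 6.1261.
Gap = |1.8445 − 6.1261| = 4.2816.

4.28 units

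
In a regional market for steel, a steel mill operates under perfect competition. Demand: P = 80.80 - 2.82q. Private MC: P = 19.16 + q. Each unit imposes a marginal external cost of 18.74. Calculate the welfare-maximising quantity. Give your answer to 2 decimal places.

Social marginal cost = private MC + MEC = 37.90 + q.
Set SMC = demand: 37.90 + q = 80.80 - 2.82q → q* = 11.2304.

q* = 11.23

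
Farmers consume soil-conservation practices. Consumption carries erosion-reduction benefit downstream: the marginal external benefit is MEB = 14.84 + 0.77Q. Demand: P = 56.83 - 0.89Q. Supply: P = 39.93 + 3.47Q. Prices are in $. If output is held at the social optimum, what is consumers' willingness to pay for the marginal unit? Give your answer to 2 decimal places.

Social marginal benefit = demand + MEB = 71.67 - 0.12Q.
Set SMB = MC: 71.67 - 0.12Q = 39.93 + 3.47Q → Q* = 8.8412.
Consumer price on the demand curve at Q*: 56.83 − 0.89×8.8412 = 48.9613.

P = $48.96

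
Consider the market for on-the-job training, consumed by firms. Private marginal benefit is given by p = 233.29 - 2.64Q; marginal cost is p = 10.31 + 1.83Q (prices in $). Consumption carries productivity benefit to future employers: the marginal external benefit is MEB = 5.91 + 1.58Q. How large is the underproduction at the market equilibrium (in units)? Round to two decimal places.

Market equilibrium (private): 10.31 + 1.83Q = 233.29 - 2.64Q → Q_m = 49.8837.
Social marginal benefit = demand + MEB = 239.20 - 1.06Q.
Set SMB = MC: 239.20 - 1.06Q = 10.31 + 1.83Q → Q* = 79.2007.
Gap = |49.8837 − 79.2007| = 29.3170.

29.32 units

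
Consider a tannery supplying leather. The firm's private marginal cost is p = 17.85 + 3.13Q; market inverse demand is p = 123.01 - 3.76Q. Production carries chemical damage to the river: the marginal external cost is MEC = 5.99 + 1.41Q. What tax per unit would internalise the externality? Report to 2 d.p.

tax = 22.84 per unit

Social marginal cost = private MC + MEC = 23.84 + 4.54Q.
Set SMC = demand: 23.84 + 4.54Q = 123.01 - 3.76Q → Q* = 11.9482.
The Pigouvian tax equals MEC at Q*: 5.99 + 1.41×11.9482 = 22.8370.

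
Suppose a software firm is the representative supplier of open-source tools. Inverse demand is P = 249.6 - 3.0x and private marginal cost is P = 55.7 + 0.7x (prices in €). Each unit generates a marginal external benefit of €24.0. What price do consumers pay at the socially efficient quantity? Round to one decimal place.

P = €72.9

Social marginal cost = private MC − MEB = 31.7 + 0.7x.
Set SMC = demand: 31.7 + 0.7x = 249.6 - 3.0x → x* = 58.8919.
Consumer price on the demand curve at x*: 249.6 − 3.0×58.8919 = 72.9243.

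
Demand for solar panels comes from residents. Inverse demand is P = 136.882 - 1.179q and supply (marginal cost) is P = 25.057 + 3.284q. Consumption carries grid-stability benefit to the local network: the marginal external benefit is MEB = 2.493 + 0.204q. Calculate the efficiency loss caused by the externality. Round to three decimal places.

Market equilibrium (private): 25.057 + 3.284q = 136.882 - 1.179q → q_m = 25.0560.
Social marginal benefit = demand + MEB = 139.375 - 0.975q.
Set SMB = MC: 139.375 - 0.975q = 25.057 + 3.284q → q* = 26.8415.
The loss is the area between SMB and MC from q* to q_m; with linear curves that's a triangle of height MEB(q_m).
DWL = ½ × 1.7855 × 7.6044 = 6.7888.

DWL = 6.789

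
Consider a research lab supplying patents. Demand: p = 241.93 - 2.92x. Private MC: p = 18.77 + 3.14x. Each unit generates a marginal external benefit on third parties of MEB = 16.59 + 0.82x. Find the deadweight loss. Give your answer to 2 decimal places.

DWL = 208.87

Market equilibrium (private): 18.77 + 3.14x = 241.93 - 2.92x → x_m = 36.8251.
Social marginal cost = private MC − MEB = 2.18 + 2.32x.
Set SMC = demand: 2.18 + 2.32x = 241.93 - 2.92x → x* = 45.7538.
Between x* and x_m the wedge demand − SMC runs linearly from 0 to MEB(x_m), so the loss is a triangle.
DWL = ½ × 8.9287 × 46.7866 = 208.8718.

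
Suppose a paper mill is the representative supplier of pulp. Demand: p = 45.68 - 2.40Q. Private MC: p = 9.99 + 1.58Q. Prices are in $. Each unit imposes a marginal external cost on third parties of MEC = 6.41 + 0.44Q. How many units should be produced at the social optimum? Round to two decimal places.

Social marginal cost = private MC + MEC = 16.40 + 2.02Q.
Set SMC = demand: 16.40 + 2.02Q = 45.68 - 2.40Q → Q* = 6.6244.

Q* = 6.62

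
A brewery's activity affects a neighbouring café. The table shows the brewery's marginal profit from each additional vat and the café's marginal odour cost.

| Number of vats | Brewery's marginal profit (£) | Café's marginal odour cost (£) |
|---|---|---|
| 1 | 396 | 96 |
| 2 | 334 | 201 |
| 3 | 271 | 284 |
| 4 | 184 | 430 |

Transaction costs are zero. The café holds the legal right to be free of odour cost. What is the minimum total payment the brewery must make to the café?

£297

Efficient level: marginal profit ≥ marginal odour cost through level 2, so k* = 2.
With the café holding the right, the brewery must at least compensate total damage at k*: 96 + 201 = 297.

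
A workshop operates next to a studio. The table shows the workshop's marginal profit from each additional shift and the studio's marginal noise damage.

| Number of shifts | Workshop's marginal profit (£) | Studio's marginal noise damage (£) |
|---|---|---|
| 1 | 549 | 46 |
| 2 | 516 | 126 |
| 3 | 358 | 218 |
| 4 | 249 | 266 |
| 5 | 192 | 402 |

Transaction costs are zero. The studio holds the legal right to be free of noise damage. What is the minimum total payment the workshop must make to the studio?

£390

Efficient level: marginal profit ≥ marginal noise damage through level 3, so k* = 3.
With the studio holding the right, the workshop must at least compensate total damage at k*: 46 + 126 + 218 = 390.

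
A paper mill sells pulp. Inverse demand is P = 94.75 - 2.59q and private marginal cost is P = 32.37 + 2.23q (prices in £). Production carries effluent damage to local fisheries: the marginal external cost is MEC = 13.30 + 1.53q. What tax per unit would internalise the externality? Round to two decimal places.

Social marginal cost = private MC + MEC = 45.67 + 3.76q.
Set SMC = demand: 45.67 + 3.76q = 94.75 - 2.59q → q* = 7.7291.
The Pigouvian tax equals MEC at q*: 13.30 + 1.53×7.7291 = 25.1255.

tax = £25.13 per unit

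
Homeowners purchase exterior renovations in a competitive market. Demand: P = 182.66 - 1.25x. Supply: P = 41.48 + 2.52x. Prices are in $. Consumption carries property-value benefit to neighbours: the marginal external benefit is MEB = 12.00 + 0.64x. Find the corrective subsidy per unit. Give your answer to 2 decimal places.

subsidy = $43.32 per unit

Social marginal benefit = demand + MEB = 194.66 - 0.61x.
Set SMB = MC: 194.66 - 0.61x = 41.48 + 2.52x → x* = 48.9393.
The Pigouvian subsidy equals MEB at x*: 12.00 + 0.64×48.9393 = 43.3212.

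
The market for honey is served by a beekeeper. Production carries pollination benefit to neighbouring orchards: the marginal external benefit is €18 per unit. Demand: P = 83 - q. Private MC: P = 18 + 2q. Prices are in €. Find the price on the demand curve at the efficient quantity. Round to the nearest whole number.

P = €55

Social marginal cost = private MC − MEB = 0 + 2q.
Set SMC = demand: 0 + 2q = 83 - q → q* = 27.6667.
Consumer price on the demand curve at q*: 83 − 1×27.6667 = 55.3333.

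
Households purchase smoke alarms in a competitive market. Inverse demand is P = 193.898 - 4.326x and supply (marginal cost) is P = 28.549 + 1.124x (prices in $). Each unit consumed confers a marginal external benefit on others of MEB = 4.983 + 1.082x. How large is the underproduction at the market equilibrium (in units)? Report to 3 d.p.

8.656 units

Market equilibrium (private): 28.549 + 1.124x = 193.898 - 4.326x → x_m = 30.3393.
Social marginal benefit = demand + MEB = 198.881 - 3.244x.
Set SMB = MC: 198.881 - 3.244x = 28.549 + 1.124x → x* = 38.9954.
Gap = |30.3393 − 38.9954| = 8.6561.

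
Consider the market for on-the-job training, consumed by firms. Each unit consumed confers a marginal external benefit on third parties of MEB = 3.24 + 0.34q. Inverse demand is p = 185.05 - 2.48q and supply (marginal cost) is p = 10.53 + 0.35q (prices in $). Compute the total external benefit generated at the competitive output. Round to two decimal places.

$846.30

Market equilibrium (private): 10.53 + 0.35q = 185.05 - 2.48q → q_m = 61.6678.
Total external benefit = ∫₀^{q_m} (3.24 + 0.34q) dq = 3.24×61.6678 + ½×0.34×61.6678² = 846.2997.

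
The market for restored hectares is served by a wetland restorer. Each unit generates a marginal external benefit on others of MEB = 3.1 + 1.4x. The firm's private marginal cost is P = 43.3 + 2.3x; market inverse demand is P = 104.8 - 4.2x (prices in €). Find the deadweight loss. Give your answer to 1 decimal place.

Market equilibrium (private): 43.3 + 2.3x = 104.8 - 4.2x → x_m = 9.4615.
Social marginal cost = private MC − MEB = 40.2 + 0.9x.
Set SMC = demand: 40.2 + 0.9x = 104.8 - 4.2x → x* = 12.6667.
Between x* and x_m the wedge demand − SMC runs linearly from 0 to MEB(x_m), so the loss is a triangle.
DWL = ½ × 3.2052 × 16.3462 = 26.1964.

DWL = €26.2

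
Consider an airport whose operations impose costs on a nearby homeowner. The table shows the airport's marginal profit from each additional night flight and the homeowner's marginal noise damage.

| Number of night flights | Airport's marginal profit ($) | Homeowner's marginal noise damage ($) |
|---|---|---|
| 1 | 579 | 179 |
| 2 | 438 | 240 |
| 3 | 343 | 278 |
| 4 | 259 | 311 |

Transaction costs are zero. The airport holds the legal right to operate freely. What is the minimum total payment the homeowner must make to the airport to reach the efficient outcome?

Left alone the airport would choose level 4 (marginal profit stays positive).
Efficient level: k* = 3 (marginal profit ≥ marginal noise damage through 3).
The homeowner must at least cover the airport's forgone profit from cutting 4→3: 259 = 259.

$259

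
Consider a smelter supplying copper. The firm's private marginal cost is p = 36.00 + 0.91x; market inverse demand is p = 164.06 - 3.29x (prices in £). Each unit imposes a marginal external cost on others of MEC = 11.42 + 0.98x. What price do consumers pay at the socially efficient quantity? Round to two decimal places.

Social marginal cost = private MC + MEC = 47.42 + 1.89x.
Set SMC = demand: 47.42 + 1.89x = 164.06 - 3.29x → x* = 22.5174.
Consumer price on the demand curve at x*: 164.06 − 3.29×22.5174 = 89.9778.

P = £89.98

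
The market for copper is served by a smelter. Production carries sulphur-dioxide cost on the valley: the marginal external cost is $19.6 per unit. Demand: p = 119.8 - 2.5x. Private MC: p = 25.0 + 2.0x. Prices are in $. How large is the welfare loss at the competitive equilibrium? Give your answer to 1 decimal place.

DWL = $42.7

Market equilibrium (private): 25.0 + 2.0x = 119.8 - 2.5x → x_m = 21.0667.
Social marginal cost = private MC + MEC = 44.6 + 2.0x.
Set SMC = demand: 44.6 + 2.0x = 119.8 - 2.5x → x* = 16.7111.
Height of the DWL triangle at x_m is SMC(x_m) − demand(x_m) = MEC(x_m) = 19.6000.
DWL = ½ × 4.3556 × 19.6000 = 42.6849.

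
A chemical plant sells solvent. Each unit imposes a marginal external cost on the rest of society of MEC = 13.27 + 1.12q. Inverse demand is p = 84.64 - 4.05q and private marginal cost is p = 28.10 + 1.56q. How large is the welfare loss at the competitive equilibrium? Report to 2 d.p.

DWL = 44.81

Market equilibrium (private): 28.10 + 1.56q = 84.64 - 4.05q → q_m = 10.0784.
Social marginal cost = private MC + MEC = 41.37 + 2.68q.
Set SMC = demand: 41.37 + 2.68q = 84.64 - 4.05q → q* = 6.4294.
The welfare-loss triangle has base |q_m − q*| and height MEC(q_m) (the vertical gap between SMC and demand is zero at q* and MEC at q_m).
DWL = ½ × 3.6490 × 24.5578 = 44.8057.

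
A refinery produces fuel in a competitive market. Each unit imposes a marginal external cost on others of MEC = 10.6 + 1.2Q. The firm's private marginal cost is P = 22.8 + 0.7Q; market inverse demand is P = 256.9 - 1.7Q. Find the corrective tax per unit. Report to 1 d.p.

Social marginal cost = private MC + MEC = 33.4 + 1.9Q.
Set SMC = demand: 33.4 + 1.9Q = 256.9 - 1.7Q → Q* = 62.0833.
The Pigouvian tax equals MEC at Q*: 10.6 + 1.2×62.0833 = 85.1000.

tax = 85.1 per unit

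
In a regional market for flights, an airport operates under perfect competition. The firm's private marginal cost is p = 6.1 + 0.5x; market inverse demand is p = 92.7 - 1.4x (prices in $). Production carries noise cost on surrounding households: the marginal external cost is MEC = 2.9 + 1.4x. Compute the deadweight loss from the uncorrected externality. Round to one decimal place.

DWL = $674.3

Market equilibrium (private): 6.1 + 0.5x = 92.7 - 1.4x → x_m = 45.5789.
Social marginal cost = private MC + MEC = 9.0 + 1.9x.
Set SMC = demand: 9.0 + 1.9x = 92.7 - 1.4x → x* = 25.3636.
Height of the DWL triangle at x_m is SMC(x_m) − demand(x_m) = MEC(x_m) = 66.7105.
DWL = ½ × 20.2153 × 66.7105 = 674.2864.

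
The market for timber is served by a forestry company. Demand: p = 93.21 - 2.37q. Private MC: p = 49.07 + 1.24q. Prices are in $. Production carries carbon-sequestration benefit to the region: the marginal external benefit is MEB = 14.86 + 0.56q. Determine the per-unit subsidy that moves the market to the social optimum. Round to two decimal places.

Social marginal cost = private MC − MEB = 34.21 + 0.68q.
Set SMC = demand: 34.21 + 0.68q = 93.21 - 2.37q → q* = 19.3443.
The Pigouvian subsidy equals MEB at q*: 14.86 + 0.56×19.3443 = 25.6928.

subsidy = $25.69 per unit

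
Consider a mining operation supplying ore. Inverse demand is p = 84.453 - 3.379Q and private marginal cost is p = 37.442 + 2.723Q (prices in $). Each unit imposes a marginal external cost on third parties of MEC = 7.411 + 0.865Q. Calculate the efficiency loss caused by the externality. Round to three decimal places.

Market equilibrium (private): 37.442 + 2.723Q = 84.453 - 3.379Q → Q_m = 7.7042.
Social marginal cost = private MC + MEC = 44.853 + 3.588Q.
Set SMC = demand: 44.853 + 3.588Q = 84.453 - 3.379Q → Q* = 5.6839.
The welfare-loss triangle has base |Q_m − Q*| and height MEC(Q_m) (the vertical gap between SMC and demand is zero at Q* and MEC at Q_m).
DWL = ½ × 2.0203 × 14.0751 = 14.2180.

DWL = $14.218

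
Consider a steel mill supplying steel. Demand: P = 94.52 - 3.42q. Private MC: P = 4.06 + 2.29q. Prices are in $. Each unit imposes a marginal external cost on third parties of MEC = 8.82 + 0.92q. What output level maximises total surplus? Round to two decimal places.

q* = 12.31

Social marginal cost = private MC + MEC = 12.88 + 3.21q.
Set SMC = demand: 12.88 + 3.21q = 94.52 - 3.42q → q* = 12.3137.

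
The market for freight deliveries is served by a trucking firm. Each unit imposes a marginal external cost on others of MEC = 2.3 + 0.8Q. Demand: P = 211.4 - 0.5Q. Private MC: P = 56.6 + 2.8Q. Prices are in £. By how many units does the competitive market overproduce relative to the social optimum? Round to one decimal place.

Market equilibrium (private): 56.6 + 2.8Q = 211.4 - 0.5Q → Q_m = 46.9091.
Social marginal cost = private MC + MEC = 58.9 + 3.6Q.
Set SMC = demand: 58.9 + 3.6Q = 211.4 - 0.5Q → Q* = 37.1951.
Gap = |46.9091 − 37.1951| = 9.7140.

9.7 units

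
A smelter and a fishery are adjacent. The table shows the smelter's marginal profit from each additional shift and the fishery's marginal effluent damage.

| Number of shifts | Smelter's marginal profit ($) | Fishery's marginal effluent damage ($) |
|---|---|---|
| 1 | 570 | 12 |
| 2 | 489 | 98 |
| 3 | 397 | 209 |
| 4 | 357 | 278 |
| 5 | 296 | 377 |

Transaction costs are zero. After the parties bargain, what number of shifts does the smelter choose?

Bargaining reaches the level where marginal profit last exceeds marginal effluent damage.
That holds through level 4 (357 ≥ 278) but not at 5 (296 < 377).

4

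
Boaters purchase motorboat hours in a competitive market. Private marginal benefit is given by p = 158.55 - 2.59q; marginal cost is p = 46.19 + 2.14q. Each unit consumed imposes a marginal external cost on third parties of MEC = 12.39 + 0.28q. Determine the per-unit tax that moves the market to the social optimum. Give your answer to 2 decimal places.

Social marginal benefit = demand − MEC = 146.16 - 2.87q.
Set SMB = MC: 146.16 - 2.87q = 46.19 + 2.14q → q* = 19.9541.
The Pigouvian tax equals MEC at q*: 12.39 + 0.28×19.9541 = 17.9771.

tax = 17.98 per unit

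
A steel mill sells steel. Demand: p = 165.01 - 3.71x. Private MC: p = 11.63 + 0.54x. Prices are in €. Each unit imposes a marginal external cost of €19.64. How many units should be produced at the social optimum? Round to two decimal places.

x* = 31.47

Social marginal cost = private MC + MEC = 31.27 + 0.54x.
Set SMC = demand: 31.27 + 0.54x = 165.01 - 3.71x → x* = 31.4682.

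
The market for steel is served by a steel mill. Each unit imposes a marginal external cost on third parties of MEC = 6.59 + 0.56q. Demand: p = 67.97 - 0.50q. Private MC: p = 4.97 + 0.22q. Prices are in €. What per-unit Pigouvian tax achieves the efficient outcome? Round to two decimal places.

Social marginal cost = private MC + MEC = 11.56 + 0.78q.
Set SMC = demand: 11.56 + 0.78q = 67.97 - 0.50q → q* = 44.0703.
The Pigouvian tax equals MEC at q*: 6.59 + 0.56×44.0703 = 31.2694.

tax = €31.27 per unit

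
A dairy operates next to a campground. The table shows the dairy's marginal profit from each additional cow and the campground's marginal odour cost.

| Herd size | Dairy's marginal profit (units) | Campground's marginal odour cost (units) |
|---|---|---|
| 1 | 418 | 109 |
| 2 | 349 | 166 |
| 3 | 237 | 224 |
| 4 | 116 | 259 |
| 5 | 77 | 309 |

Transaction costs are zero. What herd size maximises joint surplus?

Bargaining reaches the level where marginal profit last exceeds marginal odour cost.
That holds through level 3 (237 ≥ 224) but not at 4 (116 < 259).

3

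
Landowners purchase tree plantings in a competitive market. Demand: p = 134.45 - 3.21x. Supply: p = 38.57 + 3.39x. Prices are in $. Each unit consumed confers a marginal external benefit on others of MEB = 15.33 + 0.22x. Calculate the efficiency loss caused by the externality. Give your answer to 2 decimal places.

Market equilibrium (private): 38.57 + 3.39x = 134.45 - 3.21x → x_m = 14.5273.
Social marginal benefit = demand + MEB = 149.78 - 2.99x.
Set SMB = MC: 149.78 - 2.99x = 38.57 + 3.39x → x* = 17.4310.
Height of the DWL triangle at x_m is SMB(x_m) − MC(x_m) = MEB(x_m) = 18.5260.
DWL = ½ × 2.9037 × 18.5260 = 26.8970.

DWL = $26.90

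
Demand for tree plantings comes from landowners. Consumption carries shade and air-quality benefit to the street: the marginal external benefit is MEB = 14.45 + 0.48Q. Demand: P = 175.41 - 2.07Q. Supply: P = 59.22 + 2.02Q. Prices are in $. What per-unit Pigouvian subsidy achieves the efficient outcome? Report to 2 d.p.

Social marginal benefit = demand + MEB = 189.86 - 1.59Q.
Set SMB = MC: 189.86 - 1.59Q = 59.22 + 2.02Q → Q* = 36.1884.
The Pigouvian subsidy equals MEB at Q*: 14.45 + 0.48×36.1884 = 31.8204.

subsidy = $31.82 per unit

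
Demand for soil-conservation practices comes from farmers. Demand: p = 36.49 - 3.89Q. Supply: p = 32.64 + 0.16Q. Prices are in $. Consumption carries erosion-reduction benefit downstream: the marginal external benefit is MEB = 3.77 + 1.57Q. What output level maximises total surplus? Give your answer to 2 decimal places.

Social marginal benefit = demand + MEB = 40.26 - 2.32Q.
Set SMB = MC: 40.26 - 2.32Q = 32.64 + 0.16Q → Q* = 3.0726.

Q* = 3.07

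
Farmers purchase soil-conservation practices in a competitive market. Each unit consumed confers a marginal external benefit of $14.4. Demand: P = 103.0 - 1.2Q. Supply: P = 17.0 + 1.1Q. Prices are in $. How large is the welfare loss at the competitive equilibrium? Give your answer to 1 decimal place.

Market equilibrium (private): 17.0 + 1.1Q = 103.0 - 1.2Q → Q_m = 37.3913.
Social marginal benefit = demand + MEB = 117.4 - 1.2Q.
Set SMB = MC: 117.4 - 1.2Q = 17.0 + 1.1Q → Q* = 43.6522.
The welfare-loss triangle has base |Q_m − Q*| and height MEB(Q_m) (the vertical gap between SMB and MC is zero at Q* and MEB at Q_m).
DWL = ½ × 6.2609 × 14.4000 = 45.0785.

DWL = $45.1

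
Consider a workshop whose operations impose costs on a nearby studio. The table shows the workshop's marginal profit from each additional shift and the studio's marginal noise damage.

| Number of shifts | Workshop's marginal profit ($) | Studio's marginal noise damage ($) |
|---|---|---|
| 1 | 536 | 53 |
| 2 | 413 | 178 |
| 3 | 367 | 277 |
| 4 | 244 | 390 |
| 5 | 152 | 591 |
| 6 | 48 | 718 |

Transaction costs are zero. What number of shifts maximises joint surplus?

3

Bargaining reaches the level where marginal profit last exceeds marginal noise damage.
That holds through level 3 (367 ≥ 277) but not at 4 (244 < 390).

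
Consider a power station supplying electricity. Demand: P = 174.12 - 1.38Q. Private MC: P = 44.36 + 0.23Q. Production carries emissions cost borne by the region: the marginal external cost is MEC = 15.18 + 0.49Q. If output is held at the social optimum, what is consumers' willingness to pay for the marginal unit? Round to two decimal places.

Social marginal cost = private MC + MEC = 59.54 + 0.72Q.
Set SMC = demand: 59.54 + 0.72Q = 174.12 - 1.38Q → Q* = 54.5619.
Consumer price on the demand curve at Q*: 174.12 − 1.38×54.5619 = 98.8246.

P = 98.82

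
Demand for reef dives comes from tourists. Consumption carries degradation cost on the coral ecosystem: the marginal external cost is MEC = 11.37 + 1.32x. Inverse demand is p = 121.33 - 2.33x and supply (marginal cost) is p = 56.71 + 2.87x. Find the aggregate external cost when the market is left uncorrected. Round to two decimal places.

243.22

Market equilibrium (private): 56.71 + 2.87x = 121.33 - 2.33x → x_m = 12.4269.
Total external cost = ∫₀^{x_m} (11.37 + 1.32x) dx = 11.37×12.4269 + ½×1.32×12.4269² = 243.2162.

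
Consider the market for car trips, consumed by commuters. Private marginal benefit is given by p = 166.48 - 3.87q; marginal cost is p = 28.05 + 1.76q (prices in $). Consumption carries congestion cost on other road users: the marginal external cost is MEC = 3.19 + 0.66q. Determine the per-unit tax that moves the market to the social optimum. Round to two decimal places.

tax = $17.38 per unit

Social marginal benefit = demand − MEC = 163.29 - 4.53q.
Set SMB = MC: 163.29 - 4.53q = 28.05 + 1.76q → q* = 21.5008.
The Pigouvian tax equals MEC at q*: 3.19 + 0.66×21.5008 = 17.3805.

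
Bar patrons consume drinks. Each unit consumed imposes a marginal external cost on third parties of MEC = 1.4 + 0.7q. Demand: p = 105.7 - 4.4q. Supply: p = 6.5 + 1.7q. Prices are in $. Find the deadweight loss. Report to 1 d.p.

Market equilibrium (private): 6.5 + 1.7q = 105.7 - 4.4q → q_m = 16.2623.
Social marginal benefit = demand − MEC = 104.3 - 5.1q.
Set SMB = MC: 104.3 - 5.1q = 6.5 + 1.7q → q* = 14.3824.
Height of the DWL triangle at q_m is MC(q_m) − SMB(q_m) = MEC(q_m) = 12.7836.
DWL = ½ × 1.8799 × 12.7836 = 12.0159.

DWL = $12.0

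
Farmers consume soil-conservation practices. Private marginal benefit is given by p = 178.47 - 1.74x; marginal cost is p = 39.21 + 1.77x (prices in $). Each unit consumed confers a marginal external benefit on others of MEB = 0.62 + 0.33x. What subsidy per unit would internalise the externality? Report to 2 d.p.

Social marginal benefit = demand + MEB = 179.09 - 1.41x.
Set SMB = MC: 179.09 - 1.41x = 39.21 + 1.77x → x* = 43.9874.
The Pigouvian subsidy equals MEB at x*: 0.62 + 0.33×43.9874 = 15.1358.

subsidy = $15.14 per unit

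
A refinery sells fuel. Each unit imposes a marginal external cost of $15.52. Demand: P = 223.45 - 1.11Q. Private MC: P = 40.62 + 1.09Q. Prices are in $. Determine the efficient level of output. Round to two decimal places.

Social marginal cost = private MC + MEC = 56.14 + 1.09Q.
Set SMC = demand: 56.14 + 1.09Q = 223.45 - 1.11Q → Q* = 76.0500.

Q* = 76.05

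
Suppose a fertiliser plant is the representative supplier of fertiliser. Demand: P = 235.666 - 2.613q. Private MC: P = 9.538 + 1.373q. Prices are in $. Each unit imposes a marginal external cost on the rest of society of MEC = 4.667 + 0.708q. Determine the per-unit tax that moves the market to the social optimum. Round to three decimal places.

tax = $38.070 per unit

Social marginal cost = private MC + MEC = 14.205 + 2.081q.
Set SMC = demand: 14.205 + 2.081q = 235.666 - 2.613q → q* = 47.1796.
The Pigouvian tax equals MEC at q*: 4.667 + 0.708×47.1796 = 38.0702.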